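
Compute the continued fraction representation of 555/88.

[6; 3, 3, 1, 6]

Run the Euclidean algorithm on 555 and 88; the successive quotients are the partial quotients a_0, a_1, ... (each step inverts the fractional part left over by the previous one):
  555 = 6*88 + 27, so a_0 = 6.
  88 = 3*27 + 7, so a_1 = 3.
  27 = 3*7 + 6, so a_2 = 3.
  7 = 1*6 + 1, so a_3 = 1.
  6 = 6*1 + 0, so a_4 = 6.
The remainder reaches 0 after 5 divisions, so the expansion has 5 partial quotients, read off in order.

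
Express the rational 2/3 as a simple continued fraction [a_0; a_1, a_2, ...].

[0; 1, 2]

Run the Euclidean algorithm on 2 and 3; the successive quotients are the partial quotients a_0, a_1, ... (each step inverts the fractional part left over by the previous one):
  2 = 0*3 + 2, so a_0 = 0.
  3 = 1*2 + 1, so a_1 = 1.
  2 = 2*1 + 0, so a_2 = 2.
The remainder reaches 0 after 3 divisions, so the expansion has 3 partial quotients, read off in order.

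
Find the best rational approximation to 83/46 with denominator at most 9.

9/5

Expand x = 83/46 as a continued fraction with the Euclidean algorithm:
  83 = 1*46 + 37, so a_0 = 1.
  46 = 1*37 + 9, so a_1 = 1.
  37 = 4*9 + 1, so a_2 = 4.
  9 = 9*1 + 0, so a_3 = 9.
so x = [1; 1, 4, 9].
Convergents (p_i = a_i*p_{i-1} + p_{i-2}, q_i = a_i*q_{i-1} + q_{i-2} with p_{-2}=0, p_{-1}=1, q_{-2}=1, q_{-1}=0), until the denominator exceeds 9:
  i=0: a_0=1, p_0 = 1*1 + 0 = 1, q_0 = 1*0 + 1 = 1.
  i=1: a_1=1, p_1 = 1*1 + 1 = 2, q_1 = 1*1 + 0 = 1.
  i=2: a_2=4, p_2 = 4*2 + 1 = 9, q_2 = 4*1 + 1 = 5.
  i=3: a_3=9, p_3 = 9*9 + 2 = 83, q_3 = 9*5 + 1 = 46.
q_3 = 46 > 9, so the last convergent with denominator <= 9 is p_2/q_2 = 9/5.
The closest fraction with denominator <= 9 is either p_2/q_2 or the intermediate fraction (k*p_2 + p_1)/(k*q_2 + q_1) with the largest k >= 1 whose denominator stays <= 9; these approach x as k grows, and every other convergent or intermediate fraction in range is farther away.
Largest k: floor((9 - q_1)/q_2) = floor((9 - 1)/5) = 1.
That gives (1*9 + 2)/(1*5 + 1) = 11/6.
Compare the errors: |x - 9/5| = |83*5 - 9*46|/(46*5) = 1/230, and |x - 11/6| = |83*6 - 11*46|/(46*6) = 8/276.
Cross-multiplying, 1*276 = 276 < 1840 = 8*230, so 1/230 is smaller: the convergent 9/5 is closer to x than 11/6.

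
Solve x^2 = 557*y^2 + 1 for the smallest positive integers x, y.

(x, y) = (27849, 1180)

First expand sqrt(557) as a continued fraction. With x_i = (sqrt(557) + m_i)/d_i and (m_0, d_0) = (0, 1): a_0 = floor(sqrt(557)) = 23, since 23^2 = 529 <= 557 < 576 = 24^2.
Iterate m_{i+1} = d_i*a_i - m_i, d_{i+1} = (557 - m_{i+1}^2)/d_i, a_{i+1} = floor((a_0 + m_{i+1})/d_{i+1}):
  m_1 = 1*23 - 0 = 23, d_1 = (557 - 23^2)/1 = 28/1 = 28, a_1 = floor((23 + 23)/28) = 1.
  m_2 = 28*1 - 23 = 5, d_2 = (557 - 5^2)/28 = 532/28 = 19, a_2 = floor((23 + 5)/19) = 1.
  m_3 = 19*1 - 5 = 14, d_3 = (557 - 14^2)/19 = 361/19 = 19, a_3 = floor((23 + 14)/19) = 1.
  m_4 = 19*1 - 14 = 5, d_4 = (557 - 5^2)/19 = 532/19 = 28, a_4 = floor((23 + 5)/28) = 1.
  m_5 = 28*1 - 5 = 23, d_5 = (557 - 23^2)/28 = 28/28 = 1, a_5 = floor((23 + 23)/1) = 46.
  m_6 = 1*46 - 23 = 23, d_6 = (557 - 23^2)/1 = 28/1 = 28: (m_6, d_6) = (m_1, d_1) = (23, 28), so from here the quotients repeat a_1, ..., a_5; the period length is 5.
So sqrt(557) = [23; (1, 1, 1, 1, 46)] with period length k = 5.
k is odd, so (p_{k-1}, q_{k-1}) only solves x^2 - 557y^2 = -1 and the fundamental solution of x^2 - 557y^2 = 1 is (p_{2k-1}, q_{2k-1}) = (p_9, q_9); compute convergents through index 9, running through the period twice.
Convergents (p_i = a_i*p_{i-1} + p_{i-2}, q_i = a_i*q_{i-1} + q_{i-2} with p_{-2}=0, p_{-1}=1, q_{-2}=1, q_{-1}=0):
  i=0: a_0=23, p_0 = 23*1 + 0 = 23, q_0 = 23*0 + 1 = 1.
  i=1: a_1=1, p_1 = 1*23 + 1 = 24, q_1 = 1*1 + 0 = 1.
  i=2: a_2=1, p_2 = 1*24 + 23 = 47, q_2 = 1*1 + 1 = 2.
  i=3: a_3=1, p_3 = 1*47 + 24 = 71, q_3 = 1*2 + 1 = 3.
  i=4: a_4=1, p_4 = 1*71 + 47 = 118, q_4 = 1*3 + 2 = 5.
  i=5: a_5=46, p_5 = 46*118 + 71 = 5499, q_5 = 46*5 + 3 = 233.
  i=6: a_6=1, p_6 = 1*5499 + 118 = 5617, q_6 = 1*233 + 5 = 238.
  i=7: a_7=1, p_7 = 1*5617 + 5499 = 11116, q_7 = 1*238 + 233 = 471.
  i=8: a_8=1, p_8 = 1*11116 + 5617 = 16733, q_8 = 1*471 + 238 = 709.
  i=9: a_9=1, p_9 = 1*16733 + 11116 = 27849, q_9 = 1*709 + 471 = 1180.
Indeed p_4^2 - 557*q_4^2 = 13924 - 13925 = -1, not +1.
Check: 27849^2 - 557*1180^2 = 775566801 - 775566800 = 1, so (x, y) = (27849, 1180) solves the equation, and by the theorem it is the least positive solution.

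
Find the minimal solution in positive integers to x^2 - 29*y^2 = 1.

(x, y) = (9801, 1820)

First expand sqrt(29) as a continued fraction. With x_i = (sqrt(29) + m_i)/d_i and (m_0, d_0) = (0, 1): a_0 = floor(sqrt(29)) = 5, since 5^2 = 25 <= 29 < 36 = 6^2.
Iterate m_{i+1} = d_i*a_i - m_i, d_{i+1} = (29 - m_{i+1}^2)/d_i, a_{i+1} = floor((a_0 + m_{i+1})/d_{i+1}):
  m_1 = 1*5 - 0 = 5, d_1 = (29 - 5^2)/1 = 4/1 = 4, a_1 = floor((5 + 5)/4) = 2.
  m_2 = 4*2 - 5 = 3, d_2 = (29 - 3^2)/4 = 20/4 = 5, a_2 = floor((5 + 3)/5) = 1.
  m_3 = 5*1 - 3 = 2, d_3 = (29 - 2^2)/5 = 25/5 = 5, a_3 = floor((5 + 2)/5) = 1.
  m_4 = 5*1 - 2 = 3, d_4 = (29 - 3^2)/5 = 20/5 = 4, a_4 = floor((5 + 3)/4) = 2.
  m_5 = 4*2 - 3 = 5, d_5 = (29 - 5^2)/4 = 4/4 = 1, a_5 = floor((5 + 5)/1) = 10.
  m_6 = 1*10 - 5 = 5, d_6 = (29 - 5^2)/1 = 4/1 = 4: (m_6, d_6) = (m_1, d_1) = (5, 4), so from here the quotients repeat a_1, ..., a_5; the period length is 5.
So sqrt(29) = [5; (2, 1, 1, 2, 10)] with period length k = 5.
k is odd, so (p_{k-1}, q_{k-1}) only solves x^2 - 29y^2 = -1 and the fundamental solution of x^2 - 29y^2 = 1 is (p_{2k-1}, q_{2k-1}) = (p_9, q_9); compute convergents through index 9, running through the period twice.
Convergents (p_i = a_i*p_{i-1} + p_{i-2}, q_i = a_i*q_{i-1} + q_{i-2} with p_{-2}=0, p_{-1}=1, q_{-2}=1, q_{-1}=0):
  i=0: a_0=5, p_0 = 5*1 + 0 = 5, q_0 = 5*0 + 1 = 1.
  i=1: a_1=2, p_1 = 2*5 + 1 = 11, q_1 = 2*1 + 0 = 2.
  i=2: a_2=1, p_2 = 1*11 + 5 = 16, q_2 = 1*2 + 1 = 3.
  i=3: a_3=1, p_3 = 1*16 + 11 = 27, q_3 = 1*3 + 2 = 5.
  i=4: a_4=2, p_4 = 2*27 + 16 = 70, q_4 = 2*5 + 3 = 13.
  i=5: a_5=10, p_5 = 10*70 + 27 = 727, q_5 = 10*13 + 5 = 135.
  i=6: a_6=2, p_6 = 2*727 + 70 = 1524, q_6 = 2*135 + 13 = 283.
  i=7: a_7=1, p_7 = 1*1524 + 727 = 2251, q_7 = 1*283 + 135 = 418.
  i=8: a_8=1, p_8 = 1*2251 + 1524 = 3775, q_8 = 1*418 + 283 = 701.
  i=9: a_9=2, p_9 = 2*3775 + 2251 = 9801, q_9 = 2*701 + 418 = 1820.
Indeed p_4^2 - 29*q_4^2 = 4900 - 4901 = -1, not +1.
Check: 9801^2 - 29*1820^2 = 96059601 - 96059600 = 1, so (x, y) = (9801, 1820) solves the equation, and by the theorem it is the least positive solution.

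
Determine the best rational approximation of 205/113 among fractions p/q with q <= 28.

Expand x = 205/113 as a continued fraction with the Euclidean algorithm:
  205 = 1*113 + 92, so a_0 = 1.
  113 = 1*92 + 21, so a_1 = 1.
  92 = 4*21 + 8, so a_2 = 4.
  21 = 2*8 + 5, so a_3 = 2.
  8 = 1*5 + 3, so a_4 = 1.
  5 = 1*3 + 2, so a_5 = 1.
  3 = 1*2 + 1, so a_6 = 1.
  2 = 2*1 + 0, so a_7 = 2.
so x = [1; 1, 4, 2, 1, 1, 1, 2].
Convergents (p_i = a_i*p_{i-1} + p_{i-2}, q_i = a_i*q_{i-1} + q_{i-2} with p_{-2}=0, p_{-1}=1, q_{-2}=1, q_{-1}=0), until the denominator exceeds 28:
  i=0: a_0=1, p_0 = 1*1 + 0 = 1, q_0 = 1*0 + 1 = 1.
  i=1: a_1=1, p_1 = 1*1 + 1 = 2, q_1 = 1*1 + 0 = 1.
  i=2: a_2=4, p_2 = 4*2 + 1 = 9, q_2 = 4*1 + 1 = 5.
  i=3: a_3=2, p_3 = 2*9 + 2 = 20, q_3 = 2*5 + 1 = 11.
  i=4: a_4=1, p_4 = 1*20 + 9 = 29, q_4 = 1*11 + 5 = 16.
  i=5: a_5=1, p_5 = 1*29 + 20 = 49, q_5 = 1*16 + 11 = 27.
  i=6: a_6=1, p_6 = 1*49 + 29 = 78, q_6 = 1*27 + 16 = 43.
q_6 = 43 > 28, so the last convergent with denominator <= 28 is p_5/q_5 = 49/27.
The closest fraction with denominator <= 28 is either p_5/q_5 or the intermediate fraction (k*p_5 + p_4)/(k*q_5 + q_4) with the largest k >= 1 whose denominator stays <= 28; these approach x as k grows, and every other convergent or intermediate fraction in range is farther away.
Largest k: floor((28 - q_4)/q_5) = floor((28 - 16)/27) = 0.
Since k = 0, no intermediate fraction beyond p_5/q_5 has denominator <= 28, so the convergent 49/27 is the closest (its error is |205*27 - 49*113|/(113*27) = 2/3051).

49/27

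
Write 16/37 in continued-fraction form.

[0; 2, 3, 5]

Run the Euclidean algorithm on 16 and 37; the successive quotients are the partial quotients a_0, a_1, ... (each step inverts the fractional part left over by the previous one):
  16 = 0*37 + 16, so a_0 = 0.
  37 = 2*16 + 5, so a_1 = 2.
  16 = 3*5 + 1, so a_2 = 3.
  5 = 5*1 + 0, so a_3 = 5.
The remainder reaches 0 after 4 divisions, so the expansion has 4 partial quotients, read off in order.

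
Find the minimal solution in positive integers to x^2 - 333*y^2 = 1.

(x, y) = (73, 4)

First expand sqrt(333) as a continued fraction. With x_i = (sqrt(333) + m_i)/d_i and (m_0, d_0) = (0, 1): a_0 = floor(sqrt(333)) = 18, since 18^2 = 324 <= 333 < 361 = 19^2.
Iterate m_{i+1} = d_i*a_i - m_i, d_{i+1} = (333 - m_{i+1}^2)/d_i, a_{i+1} = floor((a_0 + m_{i+1})/d_{i+1}):
  m_1 = 1*18 - 0 = 18, d_1 = (333 - 18^2)/1 = 9/1 = 9, a_1 = floor((18 + 18)/9) = 4.
  m_2 = 9*4 - 18 = 18, d_2 = (333 - 18^2)/9 = 9/9 = 1, a_2 = floor((18 + 18)/1) = 36.
  m_3 = 1*36 - 18 = 18, d_3 = (333 - 18^2)/1 = 9/1 = 9: (m_3, d_3) = (m_1, d_1) = (18, 9), so from here the quotients repeat a_1, a_2; the period length is 2.
So sqrt(333) = [18; (4, 36)] with period length k = 2.
k is even, so the fundamental solution of x^2 - 333y^2 = 1 is (p_{k-1}, q_{k-1}) = (p_1, q_1); compute convergents through index 1.
Convergents (p_i = a_i*p_{i-1} + p_{i-2}, q_i = a_i*q_{i-1} + q_{i-2} with p_{-2}=0, p_{-1}=1, q_{-2}=1, q_{-1}=0):
  i=0: a_0=18, p_0 = 18*1 + 0 = 18, q_0 = 18*0 + 1 = 1.
  i=1: a_1=4, p_1 = 4*18 + 1 = 73, q_1 = 4*1 + 0 = 4.
Check: 73^2 - 333*4^2 = 5329 - 5328 = 1, so (x, y) = (73, 4) solves the equation, and by the theorem it is the least positive solution.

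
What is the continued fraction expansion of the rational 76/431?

[0; 5, 1, 2, 25]

Run the Euclidean algorithm on 76 and 431; the successive quotients are the partial quotients a_0, a_1, ... (each step inverts the fractional part left over by the previous one):
  76 = 0*431 + 76, so a_0 = 0.
  431 = 5*76 + 51, so a_1 = 5.
  76 = 1*51 + 25, so a_2 = 1.
  51 = 2*25 + 1, so a_3 = 2.
  25 = 25*1 + 0, so a_4 = 25.
The remainder reaches 0 after 5 divisions, so the expansion has 5 partial quotients, read off in order.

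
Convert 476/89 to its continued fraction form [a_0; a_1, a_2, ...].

Run the Euclidean algorithm on 476 and 89; the successive quotients are the partial quotients a_0, a_1, ... (each step inverts the fractional part left over by the previous one):
  476 = 5*89 + 31, so a_0 = 5.
  89 = 2*31 + 27, so a_1 = 2.
  31 = 1*27 + 4, so a_2 = 1.
  27 = 6*4 + 3, so a_3 = 6.
  4 = 1*3 + 1, so a_4 = 1.
  3 = 3*1 + 0, so a_5 = 3.
The remainder reaches 0 after 6 divisions, so the expansion has 6 partial quotients, read off in order.

[5; 2, 1, 6, 1, 3]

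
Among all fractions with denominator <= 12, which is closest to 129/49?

29/11

Expand x = 129/49 as a continued fraction with the Euclidean algorithm:
  129 = 2*49 + 31, so a_0 = 2.
  49 = 1*31 + 18, so a_1 = 1.
  31 = 1*18 + 13, so a_2 = 1.
  18 = 1*13 + 5, so a_3 = 1.
  13 = 2*5 + 3, so a_4 = 2.
  5 = 1*3 + 2, so a_5 = 1.
  3 = 1*2 + 1, so a_6 = 1.
  2 = 2*1 + 0, so a_7 = 2.
so x = [2; 1, 1, 1, 2, 1, 1, 2].
Convergents (p_i = a_i*p_{i-1} + p_{i-2}, q_i = a_i*q_{i-1} + q_{i-2} with p_{-2}=0, p_{-1}=1, q_{-2}=1, q_{-1}=0), until the denominator exceeds 12:
  i=0: a_0=2, p_0 = 2*1 + 0 = 2, q_0 = 2*0 + 1 = 1.
  i=1: a_1=1, p_1 = 1*2 + 1 = 3, q_1 = 1*1 + 0 = 1.
  i=2: a_2=1, p_2 = 1*3 + 2 = 5, q_2 = 1*1 + 1 = 2.
  i=3: a_3=1, p_3 = 1*5 + 3 = 8, q_3 = 1*2 + 1 = 3.
  i=4: a_4=2, p_4 = 2*8 + 5 = 21, q_4 = 2*3 + 2 = 8.
  i=5: a_5=1, p_5 = 1*21 + 8 = 29, q_5 = 1*8 + 3 = 11.
  i=6: a_6=1, p_6 = 1*29 + 21 = 50, q_6 = 1*11 + 8 = 19.
q_6 = 19 > 12, so the last convergent with denominator <= 12 is p_5/q_5 = 29/11.
The closest fraction with denominator <= 12 is either p_5/q_5 or the intermediate fraction (k*p_5 + p_4)/(k*q_5 + q_4) with the largest k >= 1 whose denominator stays <= 12; these approach x as k grows, and every other convergent or intermediate fraction in range is farther away.
Largest k: floor((12 - q_4)/q_5) = floor((12 - 8)/11) = 0.
Since k = 0, no intermediate fraction beyond p_5/q_5 has denominator <= 12, so the convergent 29/11 is the closest (its error is |129*11 - 29*49|/(49*11) = 2/539).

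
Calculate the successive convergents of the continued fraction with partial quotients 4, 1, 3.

Using the convergent recurrence p_i = a_i*p_{i-1} + p_{i-2}, q_i = a_i*q_{i-1} + q_{i-2} with p_{-2}=0, p_{-1}=1, q_{-2}=1, q_{-1}=0:
  i=0: a_0=4, p_0 = 4*1 + 0 = 4, q_0 = 4*0 + 1 = 1.
  i=1: a_1=1, p_1 = 1*4 + 1 = 5, q_1 = 1*1 + 0 = 1.
  i=2: a_2=3, p_2 = 3*5 + 4 = 19, q_2 = 3*1 + 1 = 4.

4/1, 5/1, 19/4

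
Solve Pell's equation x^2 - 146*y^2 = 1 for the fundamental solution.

First expand sqrt(146) as a continued fraction. With x_i = (sqrt(146) + m_i)/d_i and (m_0, d_0) = (0, 1): a_0 = floor(sqrt(146)) = 12, since 12^2 = 144 <= 146 < 169 = 13^2.
Iterate m_{i+1} = d_i*a_i - m_i, d_{i+1} = (146 - m_{i+1}^2)/d_i, a_{i+1} = floor((a_0 + m_{i+1})/d_{i+1}):
  m_1 = 1*12 - 0 = 12, d_1 = (146 - 12^2)/1 = 2/1 = 2, a_1 = floor((12 + 12)/2) = 12.
  m_2 = 2*12 - 12 = 12, d_2 = (146 - 12^2)/2 = 2/2 = 1, a_2 = floor((12 + 12)/1) = 24.
  m_3 = 1*24 - 12 = 12, d_3 = (146 - 12^2)/1 = 2/1 = 2: (m_3, d_3) = (m_1, d_1) = (12, 2), so from here the quotients repeat a_1, a_2; the period length is 2.
So sqrt(146) = [12; (12, 24)] with period length k = 2.
k is even, so the fundamental solution of x^2 - 146y^2 = 1 is (p_{k-1}, q_{k-1}) = (p_1, q_1); compute convergents through index 1.
Convergents (p_i = a_i*p_{i-1} + p_{i-2}, q_i = a_i*q_{i-1} + q_{i-2} with p_{-2}=0, p_{-1}=1, q_{-2}=1, q_{-1}=0):
  i=0: a_0=12, p_0 = 12*1 + 0 = 12, q_0 = 12*0 + 1 = 1.
  i=1: a_1=12, p_1 = 12*12 + 1 = 145, q_1 = 12*1 + 0 = 12.
Check: 145^2 - 146*12^2 = 21025 - 21024 = 1, so (x, y) = (145, 12) solves the equation, and by the theorem it is the least positive solution.

(x, y) = (145, 12)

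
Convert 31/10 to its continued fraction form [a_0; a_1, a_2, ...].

[3; 10]

Run the Euclidean algorithm on 31 and 10; the successive quotients are the partial quotients a_0, a_1, ... (each step inverts the fractional part left over by the previous one):
  31 = 3*10 + 1, so a_0 = 3.
  10 = 10*1 + 0, so a_1 = 10.
The remainder reaches 0 after 2 divisions, so the expansion has 2 partial quotients, read off in order.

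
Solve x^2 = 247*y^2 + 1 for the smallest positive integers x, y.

(x, y) = (85292, 5427)

First expand sqrt(247) as a continued fraction. With x_i = (sqrt(247) + m_i)/d_i and (m_0, d_0) = (0, 1): a_0 = floor(sqrt(247)) = 15, since 15^2 = 225 <= 247 < 256 = 16^2.
Iterate m_{i+1} = d_i*a_i - m_i, d_{i+1} = (247 - m_{i+1}^2)/d_i, a_{i+1} = floor((a_0 + m_{i+1})/d_{i+1}):
  m_1 = 1*15 - 0 = 15, d_1 = (247 - 15^2)/1 = 22/1 = 22, a_1 = floor((15 + 15)/22) = 1.
  m_2 = 22*1 - 15 = 7, d_2 = (247 - 7^2)/22 = 198/22 = 9, a_2 = floor((15 + 7)/9) = 2.
  m_3 = 9*2 - 7 = 11, d_3 = (247 - 11^2)/9 = 126/9 = 14, a_3 = floor((15 + 11)/14) = 1.
  m_4 = 14*1 - 11 = 3, d_4 = (247 - 3^2)/14 = 238/14 = 17, a_4 = floor((15 + 3)/17) = 1.
  m_5 = 17*1 - 3 = 14, d_5 = (247 - 14^2)/17 = 51/17 = 3, a_5 = floor((15 + 14)/3) = 9.
  m_6 = 3*9 - 14 = 13, d_6 = (247 - 13^2)/3 = 78/3 = 26, a_6 = floor((15 + 13)/26) = 1.
  m_7 = 26*1 - 13 = 13, d_7 = (247 - 13^2)/26 = 78/26 = 3, a_7 = floor((15 + 13)/3) = 9.
  m_8 = 3*9 - 13 = 14, d_8 = (247 - 14^2)/3 = 51/3 = 17, a_8 = floor((15 + 14)/17) = 1.
  m_9 = 17*1 - 14 = 3, d_9 = (247 - 3^2)/17 = 238/17 = 14, a_9 = floor((15 + 3)/14) = 1.
  m_10 = 14*1 - 3 = 11, d_10 = (247 - 11^2)/14 = 126/14 = 9, a_10 = floor((15 + 11)/9) = 2.
  m_11 = 9*2 - 11 = 7, d_11 = (247 - 7^2)/9 = 198/9 = 22, a_11 = floor((15 + 7)/22) = 1.
  m_12 = 22*1 - 7 = 15, d_12 = (247 - 15^2)/22 = 22/22 = 1, a_12 = floor((15 + 15)/1) = 30.
  m_13 = 1*30 - 15 = 15, d_13 = (247 - 15^2)/1 = 22/1 = 22: (m_13, d_13) = (m_1, d_1) = (15, 22), so from here the quotients repeat a_1, ..., a_12; the period length is 12.
So sqrt(247) = [15; (1, 2, 1, 1, 9, 1, 9, 1, 1, 2, 1, 30)] with period length k = 12.
k is even, so the fundamental solution of x^2 - 247y^2 = 1 is (p_{k-1}, q_{k-1}) = (p_11, q_11); compute convergents through index 11.
Convergents (p_i = a_i*p_{i-1} + p_{i-2}, q_i = a_i*q_{i-1} + q_{i-2} with p_{-2}=0, p_{-1}=1, q_{-2}=1, q_{-1}=0):
  i=0: a_0=15, p_0 = 15*1 + 0 = 15, q_0 = 15*0 + 1 = 1.
  i=1: a_1=1, p_1 = 1*15 + 1 = 16, q_1 = 1*1 + 0 = 1.
  i=2: a_2=2, p_2 = 2*16 + 15 = 47, q_2 = 2*1 + 1 = 3.
  i=3: a_3=1, p_3 = 1*47 + 16 = 63, q_3 = 1*3 + 1 = 4.
  i=4: a_4=1, p_4 = 1*63 + 47 = 110, q_4 = 1*4 + 3 = 7.
  i=5: a_5=9, p_5 = 9*110 + 63 = 1053, q_5 = 9*7 + 4 = 67.
  i=6: a_6=1, p_6 = 1*1053 + 110 = 1163, q_6 = 1*67 + 7 = 74.
  i=7: a_7=9, p_7 = 9*1163 + 1053 = 11520, q_7 = 9*74 + 67 = 733.
  i=8: a_8=1, p_8 = 1*11520 + 1163 = 12683, q_8 = 1*733 + 74 = 807.
  i=9: a_9=1, p_9 = 1*12683 + 11520 = 24203, q_9 = 1*807 + 733 = 1540.
  i=10: a_10=2, p_10 = 2*24203 + 12683 = 61089, q_10 = 2*1540 + 807 = 3887.
  i=11: a_11=1, p_11 = 1*61089 + 24203 = 85292, q_11 = 1*3887 + 1540 = 5427.
Check: 85292^2 - 247*5427^2 = 7274725264 - 7274725263 = 1, so (x, y) = (85292, 5427) solves the equation, and by the theorem it is the least positive solution.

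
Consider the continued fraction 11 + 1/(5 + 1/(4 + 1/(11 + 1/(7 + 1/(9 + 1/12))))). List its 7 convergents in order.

11/1, 56/5, 235/21, 2641/236, 18722/1673, 171139/15293, 2072390/185189

Using the convergent recurrence p_i = a_i*p_{i-1} + p_{i-2}, q_i = a_i*q_{i-1} + q_{i-2} with p_{-2}=0, p_{-1}=1, q_{-2}=1, q_{-1}=0:
  i=0: a_0=11, p_0 = 11*1 + 0 = 11, q_0 = 11*0 + 1 = 1.
  i=1: a_1=5, p_1 = 5*11 + 1 = 56, q_1 = 5*1 + 0 = 5.
  i=2: a_2=4, p_2 = 4*56 + 11 = 235, q_2 = 4*5 + 1 = 21.
  i=3: a_3=11, p_3 = 11*235 + 56 = 2641, q_3 = 11*21 + 5 = 236.
  i=4: a_4=7, p_4 = 7*2641 + 235 = 18722, q_4 = 7*236 + 21 = 1673.
  i=5: a_5=9, p_5 = 9*18722 + 2641 = 171139, q_5 = 9*1673 + 236 = 15293.
  i=6: a_6=12, p_6 = 12*171139 + 18722 = 2072390, q_6 = 12*15293 + 1673 = 185189.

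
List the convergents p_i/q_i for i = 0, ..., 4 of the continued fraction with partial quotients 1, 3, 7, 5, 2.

Using the convergent recurrence p_i = a_i*p_{i-1} + p_{i-2}, q_i = a_i*q_{i-1} + q_{i-2} with p_{-2}=0, p_{-1}=1, q_{-2}=1, q_{-1}=0:
  i=0: a_0=1, p_0 = 1*1 + 0 = 1, q_0 = 1*0 + 1 = 1.
  i=1: a_1=3, p_1 = 3*1 + 1 = 4, q_1 = 3*1 + 0 = 3.
  i=2: a_2=7, p_2 = 7*4 + 1 = 29, q_2 = 7*3 + 1 = 22.
  i=3: a_3=5, p_3 = 5*29 + 4 = 149, q_3 = 5*22 + 3 = 113.
  i=4: a_4=2, p_4 = 2*149 + 29 = 327, q_4 = 2*113 + 22 = 248.

1/1, 4/3, 29/22, 149/113, 327/248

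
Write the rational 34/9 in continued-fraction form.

Run the Euclidean algorithm on 34 and 9; the successive quotients are the partial quotients a_0, a_1, ... (each step inverts the fractional part left over by the previous one):
  34 = 3*9 + 7, so a_0 = 3.
  9 = 1*7 + 2, so a_1 = 1.
  7 = 3*2 + 1, so a_2 = 3.
  2 = 2*1 + 0, so a_3 = 2.
The remainder reaches 0 after 4 divisions, so the expansion has 4 partial quotients, read off in order.

[3; 1, 3, 2]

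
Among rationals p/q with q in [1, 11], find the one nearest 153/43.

Expand x = 153/43 as a continued fraction with the Euclidean algorithm:
  153 = 3*43 + 24, so a_0 = 3.
  43 = 1*24 + 19, so a_1 = 1.
  24 = 1*19 + 5, so a_2 = 1.
  19 = 3*5 + 4, so a_3 = 3.
  5 = 1*4 + 1, so a_4 = 1.
  4 = 4*1 + 0, so a_5 = 4.
so x = [3; 1, 1, 3, 1, 4].
Convergents (p_i = a_i*p_{i-1} + p_{i-2}, q_i = a_i*q_{i-1} + q_{i-2} with p_{-2}=0, p_{-1}=1, q_{-2}=1, q_{-1}=0), until the denominator exceeds 11:
  i=0: a_0=3, p_0 = 3*1 + 0 = 3, q_0 = 3*0 + 1 = 1.
  i=1: a_1=1, p_1 = 1*3 + 1 = 4, q_1 = 1*1 + 0 = 1.
  i=2: a_2=1, p_2 = 1*4 + 3 = 7, q_2 = 1*1 + 1 = 2.
  i=3: a_3=3, p_3 = 3*7 + 4 = 25, q_3 = 3*2 + 1 = 7.
  i=4: a_4=1, p_4 = 1*25 + 7 = 32, q_4 = 1*7 + 2 = 9.
  i=5: a_5=4, p_5 = 4*32 + 25 = 153, q_5 = 4*9 + 7 = 43.
q_5 = 43 > 11, so the last convergent with denominator <= 11 is p_4/q_4 = 32/9.
The closest fraction with denominator <= 11 is either p_4/q_4 or the intermediate fraction (k*p_4 + p_3)/(k*q_4 + q_3) with the largest k >= 1 whose denominator stays <= 11; these approach x as k grows, and every other convergent or intermediate fraction in range is farther away.
Largest k: floor((11 - q_3)/q_4) = floor((11 - 7)/9) = 0.
Since k = 0, no intermediate fraction beyond p_4/q_4 has denominator <= 11, so the convergent 32/9 is the closest (its error is |153*9 - 32*43|/(43*9) = 1/387).

32/9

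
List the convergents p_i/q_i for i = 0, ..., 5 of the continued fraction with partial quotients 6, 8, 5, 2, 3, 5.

6/1, 49/8, 251/41, 551/90, 1904/311, 10071/1645

Using the convergent recurrence p_i = a_i*p_{i-1} + p_{i-2}, q_i = a_i*q_{i-1} + q_{i-2} with p_{-2}=0, p_{-1}=1, q_{-2}=1, q_{-1}=0:
  i=0: a_0=6, p_0 = 6*1 + 0 = 6, q_0 = 6*0 + 1 = 1.
  i=1: a_1=8, p_1 = 8*6 + 1 = 49, q_1 = 8*1 + 0 = 8.
  i=2: a_2=5, p_2 = 5*49 + 6 = 251, q_2 = 5*8 + 1 = 41.
  i=3: a_3=2, p_3 = 2*251 + 49 = 551, q_3 = 2*41 + 8 = 90.
  i=4: a_4=3, p_4 = 3*551 + 251 = 1904, q_4 = 3*90 + 41 = 311.
  i=5: a_5=5, p_5 = 5*1904 + 551 = 10071, q_5 = 5*311 + 90 = 1645.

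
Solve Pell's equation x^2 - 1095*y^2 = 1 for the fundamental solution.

First expand sqrt(1095) as a continued fraction. With x_i = (sqrt(1095) + m_i)/d_i and (m_0, d_0) = (0, 1): a_0 = floor(sqrt(1095)) = 33, since 33^2 = 1089 <= 1095 < 1156 = 34^2.
Iterate m_{i+1} = d_i*a_i - m_i, d_{i+1} = (1095 - m_{i+1}^2)/d_i, a_{i+1} = floor((a_0 + m_{i+1})/d_{i+1}):
  m_1 = 1*33 - 0 = 33, d_1 = (1095 - 33^2)/1 = 6/1 = 6, a_1 = floor((33 + 33)/6) = 11.
  m_2 = 6*11 - 33 = 33, d_2 = (1095 - 33^2)/6 = 6/6 = 1, a_2 = floor((33 + 33)/1) = 66.
  m_3 = 1*66 - 33 = 33, d_3 = (1095 - 33^2)/1 = 6/1 = 6: (m_3, d_3) = (m_1, d_1) = (33, 6), so from here the quotients repeat a_1, a_2; the period length is 2.
So sqrt(1095) = [33; (11, 66)] with period length k = 2.
k is even, so the fundamental solution of x^2 - 1095y^2 = 1 is (p_{k-1}, q_{k-1}) = (p_1, q_1); compute convergents through index 1.
Convergents (p_i = a_i*p_{i-1} + p_{i-2}, q_i = a_i*q_{i-1} + q_{i-2} with p_{-2}=0, p_{-1}=1, q_{-2}=1, q_{-1}=0):
  i=0: a_0=33, p_0 = 33*1 + 0 = 33, q_0 = 33*0 + 1 = 1.
  i=1: a_1=11, p_1 = 11*33 + 1 = 364, q_1 = 11*1 + 0 = 11.
Check: 364^2 - 1095*11^2 = 132496 - 132495 = 1, so (x, y) = (364, 11) solves the equation, and by the theorem it is the least positive solution.

(x, y) = (364, 11)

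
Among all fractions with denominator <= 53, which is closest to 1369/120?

559/49

Expand x = 1369/120 as a continued fraction with the Euclidean algorithm:
  1369 = 11*120 + 49, so a_0 = 11.
  120 = 2*49 + 22, so a_1 = 2.
  49 = 2*22 + 5, so a_2 = 2.
  22 = 4*5 + 2, so a_3 = 4.
  5 = 2*2 + 1, so a_4 = 2.
  2 = 2*1 + 0, so a_5 = 2.
so x = [11; 2, 2, 4, 2, 2].
Convergents (p_i = a_i*p_{i-1} + p_{i-2}, q_i = a_i*q_{i-1} + q_{i-2} with p_{-2}=0, p_{-1}=1, q_{-2}=1, q_{-1}=0), until the denominator exceeds 53:
  i=0: a_0=11, p_0 = 11*1 + 0 = 11, q_0 = 11*0 + 1 = 1.
  i=1: a_1=2, p_1 = 2*11 + 1 = 23, q_1 = 2*1 + 0 = 2.
  i=2: a_2=2, p_2 = 2*23 + 11 = 57, q_2 = 2*2 + 1 = 5.
  i=3: a_3=4, p_3 = 4*57 + 23 = 251, q_3 = 4*5 + 2 = 22.
  i=4: a_4=2, p_4 = 2*251 + 57 = 559, q_4 = 2*22 + 5 = 49.
  i=5: a_5=2, p_5 = 2*559 + 251 = 1369, q_5 = 2*49 + 22 = 120.
q_5 = 120 > 53, so the last convergent with denominator <= 53 is p_4/q_4 = 559/49.
The closest fraction with denominator <= 53 is either p_4/q_4 or the intermediate fraction (k*p_4 + p_3)/(k*q_4 + q_3) with the largest k >= 1 whose denominator stays <= 53; these approach x as k grows, and every other convergent or intermediate fraction in range is farther away.
Largest k: floor((53 - q_3)/q_4) = floor((53 - 22)/49) = 0.
Since k = 0, no intermediate fraction beyond p_4/q_4 has denominator <= 53, so the convergent 559/49 is the closest (its error is |1369*49 - 559*120|/(120*49) = 1/5880).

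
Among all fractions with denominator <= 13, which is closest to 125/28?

Expand x = 125/28 as a continued fraction with the Euclidean algorithm:
  125 = 4*28 + 13, so a_0 = 4.
  28 = 2*13 + 2, so a_1 = 2.
  13 = 6*2 + 1, so a_2 = 6.
  2 = 2*1 + 0, so a_3 = 2.
so x = [4; 2, 6, 2].
Convergents (p_i = a_i*p_{i-1} + p_{i-2}, q_i = a_i*q_{i-1} + q_{i-2} with p_{-2}=0, p_{-1}=1, q_{-2}=1, q_{-1}=0), until the denominator exceeds 13:
  i=0: a_0=4, p_0 = 4*1 + 0 = 4, q_0 = 4*0 + 1 = 1.
  i=1: a_1=2, p_1 = 2*4 + 1 = 9, q_1 = 2*1 + 0 = 2.
  i=2: a_2=6, p_2 = 6*9 + 4 = 58, q_2 = 6*2 + 1 = 13.
  i=3: a_3=2, p_3 = 2*58 + 9 = 125, q_3 = 2*13 + 2 = 28.
q_3 = 28 > 13, so the last convergent with denominator <= 13 is p_2/q_2 = 58/13.
The closest fraction with denominator <= 13 is either p_2/q_2 or the intermediate fraction (k*p_2 + p_1)/(k*q_2 + q_1) with the largest k >= 1 whose denominator stays <= 13; these approach x as k grows, and every other convergent or intermediate fraction in range is farther away.
Largest k: floor((13 - q_1)/q_2) = floor((13 - 2)/13) = 0.
Since k = 0, no intermediate fraction beyond p_2/q_2 has denominator <= 13, so the convergent 58/13 is the closest (its error is |125*13 - 58*28|/(28*13) = 1/364).

58/13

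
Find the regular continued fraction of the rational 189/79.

[2; 2, 1, 1, 4, 1, 2]

Run the Euclidean algorithm on 189 and 79; the successive quotients are the partial quotients a_0, a_1, ... (each step inverts the fractional part left over by the previous one):
  189 = 2*79 + 31, so a_0 = 2.
  79 = 2*31 + 17, so a_1 = 2.
  31 = 1*17 + 14, so a_2 = 1.
  17 = 1*14 + 3, so a_3 = 1.
  14 = 4*3 + 2, so a_4 = 4.
  3 = 1*2 + 1, so a_5 = 1.
  2 = 2*1 + 0, so a_6 = 2.
The remainder reaches 0 after 7 divisions, so the expansion has 7 partial quotients, read off in order.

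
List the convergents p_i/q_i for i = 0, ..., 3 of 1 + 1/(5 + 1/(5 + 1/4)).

Using the convergent recurrence p_i = a_i*p_{i-1} + p_{i-2}, q_i = a_i*q_{i-1} + q_{i-2} with p_{-2}=0, p_{-1}=1, q_{-2}=1, q_{-1}=0:
  i=0: a_0=1, p_0 = 1*1 + 0 = 1, q_0 = 1*0 + 1 = 1.
  i=1: a_1=5, p_1 = 5*1 + 1 = 6, q_1 = 5*1 + 0 = 5.
  i=2: a_2=5, p_2 = 5*6 + 1 = 31, q_2 = 5*5 + 1 = 26.
  i=3: a_3=4, p_3 = 4*31 + 6 = 130, q_3 = 4*26 + 5 = 109.

1/1, 6/5, 31/26, 130/109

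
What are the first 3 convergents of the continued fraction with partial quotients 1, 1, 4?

1/1, 2/1, 9/5

Using the convergent recurrence p_i = a_i*p_{i-1} + p_{i-2}, q_i = a_i*q_{i-1} + q_{i-2} with p_{-2}=0, p_{-1}=1, q_{-2}=1, q_{-1}=0:
  i=0: a_0=1, p_0 = 1*1 + 0 = 1, q_0 = 1*0 + 1 = 1.
  i=1: a_1=1, p_1 = 1*1 + 1 = 2, q_1 = 1*1 + 0 = 1.
  i=2: a_2=4, p_2 = 4*2 + 1 = 9, q_2 = 4*1 + 1 = 5.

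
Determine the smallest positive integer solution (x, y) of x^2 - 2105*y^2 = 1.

First expand sqrt(2105) as a continued fraction. With x_i = (sqrt(2105) + m_i)/d_i and (m_0, d_0) = (0, 1): a_0 = floor(sqrt(2105)) = 45, since 45^2 = 2025 <= 2105 < 2116 = 46^2.
Iterate m_{i+1} = d_i*a_i - m_i, d_{i+1} = (2105 - m_{i+1}^2)/d_i, a_{i+1} = floor((a_0 + m_{i+1})/d_{i+1}):
  m_1 = 1*45 - 0 = 45, d_1 = (2105 - 45^2)/1 = 80/1 = 80, a_1 = floor((45 + 45)/80) = 1.
  m_2 = 80*1 - 45 = 35, d_2 = (2105 - 35^2)/80 = 880/80 = 11, a_2 = floor((45 + 35)/11) = 7.
  m_3 = 11*7 - 35 = 42, d_3 = (2105 - 42^2)/11 = 341/11 = 31, a_3 = floor((45 + 42)/31) = 2.
  m_4 = 31*2 - 42 = 20, d_4 = (2105 - 20^2)/31 = 1705/31 = 55, a_4 = floor((45 + 20)/55) = 1.
  m_5 = 55*1 - 20 = 35, d_5 = (2105 - 35^2)/55 = 880/55 = 16, a_5 = floor((45 + 35)/16) = 5.
  m_6 = 16*5 - 35 = 45, d_6 = (2105 - 45^2)/16 = 80/16 = 5, a_6 = floor((45 + 45)/5) = 18.
  m_7 = 5*18 - 45 = 45, d_7 = (2105 - 45^2)/5 = 80/5 = 16, a_7 = floor((45 + 45)/16) = 5.
  m_8 = 16*5 - 45 = 35, d_8 = (2105 - 35^2)/16 = 880/16 = 55, a_8 = floor((45 + 35)/55) = 1.
  m_9 = 55*1 - 35 = 20, d_9 = (2105 - 20^2)/55 = 1705/55 = 31, a_9 = floor((45 + 20)/31) = 2.
  m_10 = 31*2 - 20 = 42, d_10 = (2105 - 42^2)/31 = 341/31 = 11, a_10 = floor((45 + 42)/11) = 7.
  m_11 = 11*7 - 42 = 35, d_11 = (2105 - 35^2)/11 = 880/11 = 80, a_11 = floor((45 + 35)/80) = 1.
  m_12 = 80*1 - 35 = 45, d_12 = (2105 - 45^2)/80 = 80/80 = 1, a_12 = floor((45 + 45)/1) = 90.
  m_13 = 1*90 - 45 = 45, d_13 = (2105 - 45^2)/1 = 80/1 = 80: (m_13, d_13) = (m_1, d_1) = (45, 80), so from here the quotients repeat a_1, ..., a_12; the period length is 12.
So sqrt(2105) = [45; (1, 7, 2, 1, 5, 18, 5, 1, 2, 7, 1, 90)] with period length k = 12.
k is even, so the fundamental solution of x^2 - 2105y^2 = 1 is (p_{k-1}, q_{k-1}) = (p_11, q_11); compute convergents through index 11.
Convergents (p_i = a_i*p_{i-1} + p_{i-2}, q_i = a_i*q_{i-1} + q_{i-2} with p_{-2}=0, p_{-1}=1, q_{-2}=1, q_{-1}=0):
  i=0: a_0=45, p_0 = 45*1 + 0 = 45, q_0 = 45*0 + 1 = 1.
  i=1: a_1=1, p_1 = 1*45 + 1 = 46, q_1 = 1*1 + 0 = 1.
  i=2: a_2=7, p_2 = 7*46 + 45 = 367, q_2 = 7*1 + 1 = 8.
  i=3: a_3=2, p_3 = 2*367 + 46 = 780, q_3 = 2*8 + 1 = 17.
  i=4: a_4=1, p_4 = 1*780 + 367 = 1147, q_4 = 1*17 + 8 = 25.
  i=5: a_5=5, p_5 = 5*1147 + 780 = 6515, q_5 = 5*25 + 17 = 142.
  i=6: a_6=18, p_6 = 18*6515 + 1147 = 118417, q_6 = 18*142 + 25 = 2581.
  i=7: a_7=5, p_7 = 5*118417 + 6515 = 598600, q_7 = 5*2581 + 142 = 13047.
  i=8: a_8=1, p_8 = 1*598600 + 118417 = 717017, q_8 = 1*13047 + 2581 = 15628.
  i=9: a_9=2, p_9 = 2*717017 + 598600 = 2032634, q_9 = 2*15628 + 13047 = 44303.
  i=10: a_10=7, p_10 = 7*2032634 + 717017 = 14945455, q_10 = 7*44303 + 15628 = 325749.
  i=11: a_11=1, p_11 = 1*14945455 + 2032634 = 16978089, q_11 = 1*325749 + 44303 = 370052.
Check: 16978089^2 - 2105*370052^2 = 288255506091921 - 288255506091920 = 1, so (x, y) = (16978089, 370052) solves the equation, and by the theorem it is the least positive solution.

(x, y) = (16978089, 370052)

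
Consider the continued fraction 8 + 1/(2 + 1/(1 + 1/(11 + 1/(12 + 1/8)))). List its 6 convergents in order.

8/1, 17/2, 25/3, 292/35, 3529/423, 28524/3419

Using the convergent recurrence p_i = a_i*p_{i-1} + p_{i-2}, q_i = a_i*q_{i-1} + q_{i-2} with p_{-2}=0, p_{-1}=1, q_{-2}=1, q_{-1}=0:
  i=0: a_0=8, p_0 = 8*1 + 0 = 8, q_0 = 8*0 + 1 = 1.
  i=1: a_1=2, p_1 = 2*8 + 1 = 17, q_1 = 2*1 + 0 = 2.
  i=2: a_2=1, p_2 = 1*17 + 8 = 25, q_2 = 1*2 + 1 = 3.
  i=3: a_3=11, p_3 = 11*25 + 17 = 292, q_3 = 11*3 + 2 = 35.
  i=4: a_4=12, p_4 = 12*292 + 25 = 3529, q_4 = 12*35 + 3 = 423.
  i=5: a_5=8, p_5 = 8*3529 + 292 = 28524, q_5 = 8*423 + 35 = 3419.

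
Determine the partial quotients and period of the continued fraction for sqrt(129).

Write x_i = (sqrt(129) + m_i)/d_i with (m_0, d_0) = (0, 1). a_0 = floor(sqrt(129)) = 11, since 11^2 = 121 <= 129 < 144 = 12^2.
Iterate m_{i+1} = d_i*a_i - m_i, d_{i+1} = (129 - m_{i+1}^2)/d_i, a_{i+1} = floor((a_0 + m_{i+1})/d_{i+1}):
  m_1 = 1*11 - 0 = 11, d_1 = (129 - 11^2)/1 = 8/1 = 8, a_1 = floor((11 + 11)/8) = 2.
  m_2 = 8*2 - 11 = 5, d_2 = (129 - 5^2)/8 = 104/8 = 13, a_2 = floor((11 + 5)/13) = 1.
  m_3 = 13*1 - 5 = 8, d_3 = (129 - 8^2)/13 = 65/13 = 5, a_3 = floor((11 + 8)/5) = 3.
  m_4 = 5*3 - 8 = 7, d_4 = (129 - 7^2)/5 = 80/5 = 16, a_4 = floor((11 + 7)/16) = 1.
  m_5 = 16*1 - 7 = 9, d_5 = (129 - 9^2)/16 = 48/16 = 3, a_5 = floor((11 + 9)/3) = 6.
  m_6 = 3*6 - 9 = 9, d_6 = (129 - 9^2)/3 = 48/3 = 16, a_6 = floor((11 + 9)/16) = 1.
  m_7 = 16*1 - 9 = 7, d_7 = (129 - 7^2)/16 = 80/16 = 5, a_7 = floor((11 + 7)/5) = 3.
  m_8 = 5*3 - 7 = 8, d_8 = (129 - 8^2)/5 = 65/5 = 13, a_8 = floor((11 + 8)/13) = 1.
  m_9 = 13*1 - 8 = 5, d_9 = (129 - 5^2)/13 = 104/13 = 8, a_9 = floor((11 + 5)/8) = 2.
  m_10 = 8*2 - 5 = 11, d_10 = (129 - 11^2)/8 = 8/8 = 1, a_10 = floor((11 + 11)/1) = 22.
  m_11 = 1*22 - 11 = 11, d_11 = (129 - 11^2)/1 = 8/1 = 8: (m_11, d_11) = (m_1, d_1) = (11, 8), so from here the quotients repeat a_1, ..., a_10; the period length is 10.
Hence the expansion of sqrt(129) is a_0 = 11 followed by the repeating block 2, 1, 3, 1, 6, 1, 3, 1, 2, 22 (period 10).

[11; (2, 1, 3, 1, 6, 1, 3, 1, 2, 22)]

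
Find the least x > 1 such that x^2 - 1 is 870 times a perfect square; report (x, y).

(x, y) = (59, 2)

First expand sqrt(870) as a continued fraction. With x_i = (sqrt(870) + m_i)/d_i and (m_0, d_0) = (0, 1): a_0 = floor(sqrt(870)) = 29, since 29^2 = 841 <= 870 < 900 = 30^2.
Iterate m_{i+1} = d_i*a_i - m_i, d_{i+1} = (870 - m_{i+1}^2)/d_i, a_{i+1} = floor((a_0 + m_{i+1})/d_{i+1}):
  m_1 = 1*29 - 0 = 29, d_1 = (870 - 29^2)/1 = 29/1 = 29, a_1 = floor((29 + 29)/29) = 2.
  m_2 = 29*2 - 29 = 29, d_2 = (870 - 29^2)/29 = 29/29 = 1, a_2 = floor((29 + 29)/1) = 58.
  m_3 = 1*58 - 29 = 29, d_3 = (870 - 29^2)/1 = 29/1 = 29: (m_3, d_3) = (m_1, d_1) = (29, 29), so from here the quotients repeat a_1, a_2; the period length is 2.
So sqrt(870) = [29; (2, 58)] with period length k = 2.
k is even, so the fundamental solution of x^2 - 870y^2 = 1 is (p_{k-1}, q_{k-1}) = (p_1, q_1); compute convergents through index 1.
Convergents (p_i = a_i*p_{i-1} + p_{i-2}, q_i = a_i*q_{i-1} + q_{i-2} with p_{-2}=0, p_{-1}=1, q_{-2}=1, q_{-1}=0):
  i=0: a_0=29, p_0 = 29*1 + 0 = 29, q_0 = 29*0 + 1 = 1.
  i=1: a_1=2, p_1 = 2*29 + 1 = 59, q_1 = 2*1 + 0 = 2.
Check: 59^2 - 870*2^2 = 3481 - 3480 = 1, so (x, y) = (59, 2) solves the equation, and by the theorem it is the least positive solution.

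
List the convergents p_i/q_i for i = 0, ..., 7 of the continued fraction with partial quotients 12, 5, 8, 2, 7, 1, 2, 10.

12/1, 61/5, 500/41, 1061/87, 7927/650, 8988/737, 25903/2124, 268018/21977

Using the convergent recurrence p_i = a_i*p_{i-1} + p_{i-2}, q_i = a_i*q_{i-1} + q_{i-2} with p_{-2}=0, p_{-1}=1, q_{-2}=1, q_{-1}=0:
  i=0: a_0=12, p_0 = 12*1 + 0 = 12, q_0 = 12*0 + 1 = 1.
  i=1: a_1=5, p_1 = 5*12 + 1 = 61, q_1 = 5*1 + 0 = 5.
  i=2: a_2=8, p_2 = 8*61 + 12 = 500, q_2 = 8*5 + 1 = 41.
  i=3: a_3=2, p_3 = 2*500 + 61 = 1061, q_3 = 2*41 + 5 = 87.
  i=4: a_4=7, p_4 = 7*1061 + 500 = 7927, q_4 = 7*87 + 41 = 650.
  i=5: a_5=1, p_5 = 1*7927 + 1061 = 8988, q_5 = 1*650 + 87 = 737.
  i=6: a_6=2, p_6 = 2*8988 + 7927 = 25903, q_6 = 2*737 + 650 = 2124.
  i=7: a_7=10, p_7 = 10*25903 + 8988 = 268018, q_7 = 10*2124 + 737 = 21977.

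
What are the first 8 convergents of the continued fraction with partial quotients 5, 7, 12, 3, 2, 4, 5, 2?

Using the convergent recurrence p_i = a_i*p_{i-1} + p_{i-2}, q_i = a_i*q_{i-1} + q_{i-2} with p_{-2}=0, p_{-1}=1, q_{-2}=1, q_{-1}=0:
  i=0: a_0=5, p_0 = 5*1 + 0 = 5, q_0 = 5*0 + 1 = 1.
  i=1: a_1=7, p_1 = 7*5 + 1 = 36, q_1 = 7*1 + 0 = 7.
  i=2: a_2=12, p_2 = 12*36 + 5 = 437, q_2 = 12*7 + 1 = 85.
  i=3: a_3=3, p_3 = 3*437 + 36 = 1347, q_3 = 3*85 + 7 = 262.
  i=4: a_4=2, p_4 = 2*1347 + 437 = 3131, q_4 = 2*262 + 85 = 609.
  i=5: a_5=4, p_5 = 4*3131 + 1347 = 13871, q_5 = 4*609 + 262 = 2698.
  i=6: a_6=5, p_6 = 5*13871 + 3131 = 72486, q_6 = 5*2698 + 609 = 14099.
  i=7: a_7=2, p_7 = 2*72486 + 13871 = 158843, q_7 = 2*14099 + 2698 = 30896.

5/1, 36/7, 437/85, 1347/262, 3131/609, 13871/2698, 72486/14099, 158843/30896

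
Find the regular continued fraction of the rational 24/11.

Run the Euclidean algorithm on 24 and 11; the successive quotients are the partial quotients a_0, a_1, ... (each step inverts the fractional part left over by the previous one):
  24 = 2*11 + 2, so a_0 = 2.
  11 = 5*2 + 1, so a_1 = 5.
  2 = 2*1 + 0, so a_2 = 2.
The remainder reaches 0 after 3 divisions, so the expansion has 3 partial quotients, read off in order.

[2; 5, 2]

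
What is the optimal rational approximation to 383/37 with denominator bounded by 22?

Expand x = 383/37 as a continued fraction with the Euclidean algorithm:
  383 = 10*37 + 13, so a_0 = 10.
  37 = 2*13 + 11, so a_1 = 2.
  13 = 1*11 + 2, so a_2 = 1.
  11 = 5*2 + 1, so a_3 = 5.
  2 = 2*1 + 0, so a_4 = 2.
so x = [10; 2, 1, 5, 2].
Convergents (p_i = a_i*p_{i-1} + p_{i-2}, q_i = a_i*q_{i-1} + q_{i-2} with p_{-2}=0, p_{-1}=1, q_{-2}=1, q_{-1}=0), until the denominator exceeds 22:
  i=0: a_0=10, p_0 = 10*1 + 0 = 10, q_0 = 10*0 + 1 = 1.
  i=1: a_1=2, p_1 = 2*10 + 1 = 21, q_1 = 2*1 + 0 = 2.
  i=2: a_2=1, p_2 = 1*21 + 10 = 31, q_2 = 1*2 + 1 = 3.
  i=3: a_3=5, p_3 = 5*31 + 21 = 176, q_3 = 5*3 + 2 = 17.
  i=4: a_4=2, p_4 = 2*176 + 31 = 383, q_4 = 2*17 + 3 = 37.
q_4 = 37 > 22, so the last convergent with denominator <= 22 is p_3/q_3 = 176/17.
The closest fraction with denominator <= 22 is either p_3/q_3 or the intermediate fraction (k*p_3 + p_2)/(k*q_3 + q_2) with the largest k >= 1 whose denominator stays <= 22; these approach x as k grows, and every other convergent or intermediate fraction in range is farther away.
Largest k: floor((22 - q_2)/q_3) = floor((22 - 3)/17) = 1.
That gives (1*176 + 31)/(1*17 + 3) = 207/20.
Compare the errors: |x - 176/17| = |383*17 - 176*37|/(37*17) = 1/629, and |x - 207/20| = |383*20 - 207*37|/(37*20) = 1/740.
Cross-multiplying, 1*629 = 629 < 740 = 1*740, so 1/740 is smaller: the intermediate fraction 207/20 is closer to x than 176/17.

207/20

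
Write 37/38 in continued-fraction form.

Run the Euclidean algorithm on 37 and 38; the successive quotients are the partial quotients a_0, a_1, ... (each step inverts the fractional part left over by the previous one):
  37 = 0*38 + 37, so a_0 = 0.
  38 = 1*37 + 1, so a_1 = 1.
  37 = 37*1 + 0, so a_2 = 37.
The remainder reaches 0 after 3 divisions, so the expansion has 3 partial quotients, read off in order.

[0; 1, 37]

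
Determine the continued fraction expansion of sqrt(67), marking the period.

Write x_i = (sqrt(67) + m_i)/d_i with (m_0, d_0) = (0, 1). a_0 = floor(sqrt(67)) = 8, since 8^2 = 64 <= 67 < 81 = 9^2.
Iterate m_{i+1} = d_i*a_i - m_i, d_{i+1} = (67 - m_{i+1}^2)/d_i, a_{i+1} = floor((a_0 + m_{i+1})/d_{i+1}):
  m_1 = 1*8 - 0 = 8, d_1 = (67 - 8^2)/1 = 3/1 = 3, a_1 = floor((8 + 8)/3) = 5.
  m_2 = 3*5 - 8 = 7, d_2 = (67 - 7^2)/3 = 18/3 = 6, a_2 = floor((8 + 7)/6) = 2.
  m_3 = 6*2 - 7 = 5, d_3 = (67 - 5^2)/6 = 42/6 = 7, a_3 = floor((8 + 5)/7) = 1.
  m_4 = 7*1 - 5 = 2, d_4 = (67 - 2^2)/7 = 63/7 = 9, a_4 = floor((8 + 2)/9) = 1.
  m_5 = 9*1 - 2 = 7, d_5 = (67 - 7^2)/9 = 18/9 = 2, a_5 = floor((8 + 7)/2) = 7.
  m_6 = 2*7 - 7 = 7, d_6 = (67 - 7^2)/2 = 18/2 = 9, a_6 = floor((8 + 7)/9) = 1.
  m_7 = 9*1 - 7 = 2, d_7 = (67 - 2^2)/9 = 63/9 = 7, a_7 = floor((8 + 2)/7) = 1.
  m_8 = 7*1 - 2 = 5, d_8 = (67 - 5^2)/7 = 42/7 = 6, a_8 = floor((8 + 5)/6) = 2.
  m_9 = 6*2 - 5 = 7, d_9 = (67 - 7^2)/6 = 18/6 = 3, a_9 = floor((8 + 7)/3) = 5.
  m_10 = 3*5 - 7 = 8, d_10 = (67 - 8^2)/3 = 3/3 = 1, a_10 = floor((8 + 8)/1) = 16.
  m_11 = 1*16 - 8 = 8, d_11 = (67 - 8^2)/1 = 3/1 = 3: (m_11, d_11) = (m_1, d_1) = (8, 3), so from here the quotients repeat a_1, ..., a_10; the period length is 10.
Hence the expansion of sqrt(67) is a_0 = 8 followed by the repeating block 5, 2, 1, 1, 7, 1, 1, 2, 5, 16 (period 10).

[8; (5, 2, 1, 1, 7, 1, 1, 2, 5, 16)]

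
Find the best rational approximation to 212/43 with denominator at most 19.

Expand x = 212/43 as a continued fraction with the Euclidean algorithm:
  212 = 4*43 + 40, so a_0 = 4.
  43 = 1*40 + 3, so a_1 = 1.
  40 = 13*3 + 1, so a_2 = 13.
  3 = 3*1 + 0, so a_3 = 3.
so x = [4; 1, 13, 3].
Convergents (p_i = a_i*p_{i-1} + p_{i-2}, q_i = a_i*q_{i-1} + q_{i-2} with p_{-2}=0, p_{-1}=1, q_{-2}=1, q_{-1}=0), until the denominator exceeds 19:
  i=0: a_0=4, p_0 = 4*1 + 0 = 4, q_0 = 4*0 + 1 = 1.
  i=1: a_1=1, p_1 = 1*4 + 1 = 5, q_1 = 1*1 + 0 = 1.
  i=2: a_2=13, p_2 = 13*5 + 4 = 69, q_2 = 13*1 + 1 = 14.
  i=3: a_3=3, p_3 = 3*69 + 5 = 212, q_3 = 3*14 + 1 = 43.
q_3 = 43 > 19, so the last convergent with denominator <= 19 is p_2/q_2 = 69/14.
The closest fraction with denominator <= 19 is either p_2/q_2 or the intermediate fraction (k*p_2 + p_1)/(k*q_2 + q_1) with the largest k >= 1 whose denominator stays <= 19; these approach x as k grows, and every other convergent or intermediate fraction in range is farther away.
Largest k: floor((19 - q_1)/q_2) = floor((19 - 1)/14) = 1.
That gives (1*69 + 5)/(1*14 + 1) = 74/15.
Compare the errors: |x - 69/14| = |212*14 - 69*43|/(43*14) = 1/602, and |x - 74/15| = |212*15 - 74*43|/(43*15) = 2/645.
Cross-multiplying, 1*645 = 645 < 1204 = 2*602, so 1/602 is smaller: the convergent 69/14 is closer to x than 74/15.

69/14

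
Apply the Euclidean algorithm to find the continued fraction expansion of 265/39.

Run the Euclidean algorithm on 265 and 39; the successive quotients are the partial quotients a_0, a_1, ... (each step inverts the fractional part left over by the previous one):
  265 = 6*39 + 31, so a_0 = 6.
  39 = 1*31 + 8, so a_1 = 1.
  31 = 3*8 + 7, so a_2 = 3.
  8 = 1*7 + 1, so a_3 = 1.
  7 = 7*1 + 0, so a_4 = 7.
The remainder reaches 0 after 5 divisions, so the expansion has 5 partial quotients, read off in order.

[6; 1, 3, 1, 7]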